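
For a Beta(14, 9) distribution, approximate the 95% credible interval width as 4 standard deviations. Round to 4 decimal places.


Variance of Beta(a,b) = ab / ((a+b)^2 * (a+b+1))
= 14*9 / ((23)^2 * 24)
= 0.0099
SD = sqrt(0.0099) = 0.0996
Width = 4 * SD = 0.3985

0.3985


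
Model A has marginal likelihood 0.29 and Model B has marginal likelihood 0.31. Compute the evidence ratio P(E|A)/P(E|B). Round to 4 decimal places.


Evidence ratio = P(E|A) / P(E|B)
= 0.29 / 0.31
= 0.9355

0.9355


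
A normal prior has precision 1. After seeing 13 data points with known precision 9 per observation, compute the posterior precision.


In the conjugate normal model, precisions add:
tau_posterior = tau_prior + n * tau_data
= 1 + 13*9 = 118

118


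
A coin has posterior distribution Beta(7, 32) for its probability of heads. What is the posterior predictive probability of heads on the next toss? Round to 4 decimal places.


Posterior predictive = E[theta] = alpha/(alpha+beta)
= 7/39
= 0.1795

0.1795


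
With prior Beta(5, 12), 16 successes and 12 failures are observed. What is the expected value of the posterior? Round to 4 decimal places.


Posterior = Beta(21, 24)
E[theta] = alpha/(alpha+beta)
= 21/45 = 0.4667

0.4667


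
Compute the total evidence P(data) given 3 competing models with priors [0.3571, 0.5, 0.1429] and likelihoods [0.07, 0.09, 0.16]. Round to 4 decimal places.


Marginal likelihood = sum P(model_i) * P(data|model_i)
Model 1: 0.3571 * 0.07 = 0.025
Model 2: 0.5 * 0.09 = 0.045
Model 3: 0.1429 * 0.16 = 0.0229
Total = 0.0929

0.0929


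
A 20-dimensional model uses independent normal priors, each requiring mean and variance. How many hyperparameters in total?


Per parameter: 2 (mean and variance).
Total = 20 * 2 = 40

40


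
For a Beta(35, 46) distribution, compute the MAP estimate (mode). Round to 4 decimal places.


MAP = mode = (a-1)/(a+b-2)
= (35-1)/(35+46-2)
= 34/79 = 0.4304

0.4304


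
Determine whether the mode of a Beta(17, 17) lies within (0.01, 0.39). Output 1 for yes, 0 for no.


First find the mode: (a-1)/(a+b-2) = 0.5
Is 0.5 in (0.01, 0.39)? 0

0


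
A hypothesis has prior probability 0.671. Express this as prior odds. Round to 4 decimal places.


Odds = P(H) / P(not H) = 0.671 / 0.329
= 2.0395

2.0395


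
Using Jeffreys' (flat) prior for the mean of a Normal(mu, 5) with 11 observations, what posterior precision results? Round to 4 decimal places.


Flat prior means prior precision is 0.
Posterior precision = n / sigma^2 = 11/5 = 2.2

2.2


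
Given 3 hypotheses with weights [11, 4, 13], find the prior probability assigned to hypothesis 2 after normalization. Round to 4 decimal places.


To normalize, divide each weight by the sum of all weights.
Sum = 28
Prior(H2) = 4/28 = 0.1429

0.1429


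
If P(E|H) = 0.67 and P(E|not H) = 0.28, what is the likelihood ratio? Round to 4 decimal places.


Likelihood ratio = P(E|H) / P(E|not H)
= 0.67 / 0.28
= 2.3929

2.3929


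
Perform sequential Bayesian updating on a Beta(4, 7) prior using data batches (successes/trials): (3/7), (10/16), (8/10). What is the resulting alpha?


Accumulate successes: 21
Posterior alpha = prior alpha + sum of successes
= 4 + 21 = 25

25


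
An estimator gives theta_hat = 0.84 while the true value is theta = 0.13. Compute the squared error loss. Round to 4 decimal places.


The squared error loss is (theta_hat - theta)^2
= (0.84 - 0.13)^2
= (0.71)^2 = 0.5041

0.5041


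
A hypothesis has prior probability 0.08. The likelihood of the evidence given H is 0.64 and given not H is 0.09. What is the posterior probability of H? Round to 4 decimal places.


Using Bayes' theorem:
P(E) = 0.08 * 0.64 + 0.92 * 0.09
P(E) = 0.134
P(H|E) = (0.08 * 0.64) / 0.134 = 0.3821

0.3821


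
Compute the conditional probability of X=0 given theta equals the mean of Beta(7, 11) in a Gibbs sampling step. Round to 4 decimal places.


Mean of Beta(7, 11) = 0.3889
P(X=0 | theta=0.3889) = 0.6111

0.6111


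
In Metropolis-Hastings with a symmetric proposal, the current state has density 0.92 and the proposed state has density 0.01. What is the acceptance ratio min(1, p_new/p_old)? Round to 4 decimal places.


Ratio = p_new / p_old = 0.01 / 0.92 = 0.0109
Acceptance = min(1, 0.0109) = 0.0109

0.0109


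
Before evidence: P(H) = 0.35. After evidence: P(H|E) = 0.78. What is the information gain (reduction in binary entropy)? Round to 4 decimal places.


Prior entropy = 0.9341
Posterior entropy = 0.7602
Information gain = 0.9341 - 0.7602 = 0.1739

0.1739


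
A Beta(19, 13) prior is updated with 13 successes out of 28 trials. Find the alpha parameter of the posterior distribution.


In the Beta-Binomial conjugate update:
alpha_post = alpha_prior + successes
= 19 + 13
= 32

32


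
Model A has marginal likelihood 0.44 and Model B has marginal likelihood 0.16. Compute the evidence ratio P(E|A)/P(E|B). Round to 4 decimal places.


Evidence ratio = P(E|A) / P(E|B)
= 0.44 / 0.16
= 2.75

2.75


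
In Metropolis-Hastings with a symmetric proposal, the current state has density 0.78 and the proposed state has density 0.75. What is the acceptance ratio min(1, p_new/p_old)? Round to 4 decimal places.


Ratio = p_new / p_old = 0.75 / 0.78 = 0.9615
Acceptance = min(1, 0.9615) = 0.9615

0.9615


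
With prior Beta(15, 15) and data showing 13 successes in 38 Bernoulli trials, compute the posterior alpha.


Conjugate update: alpha_posterior = alpha_prior + k
= 15 + 13 = 28

28


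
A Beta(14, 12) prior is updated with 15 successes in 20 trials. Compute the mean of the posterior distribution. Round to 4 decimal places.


After update: Beta(29, 17)
Mean = 29 / (29 + 17) = 29 / 46
= 0.6304

0.6304


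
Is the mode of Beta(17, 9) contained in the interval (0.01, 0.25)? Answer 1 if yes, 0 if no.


Mode = (a-1)/(a+b-2) = 16/24 = 0.6667
Interval: (0.01, 0.25)
Contains mode? 0

0


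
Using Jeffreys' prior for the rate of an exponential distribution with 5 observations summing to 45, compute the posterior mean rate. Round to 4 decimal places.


Jeffreys' prior leads to posterior Gamma(5, 45).
Mean = 5/45 = 0.1111

0.1111


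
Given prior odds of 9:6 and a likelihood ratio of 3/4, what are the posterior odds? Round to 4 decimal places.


Posterior odds = prior odds * LR
Prior odds = 9/6 = 1.5
LR = 3/4 = 0.75
Posterior odds = 1.5 * 0.75 = 1.125

1.125


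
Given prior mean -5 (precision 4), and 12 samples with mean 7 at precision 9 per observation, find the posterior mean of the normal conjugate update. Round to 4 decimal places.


The posterior mean is a precision-weighted average of prior and data.
Post. prec. = 4 + 108 = 112
Post. mean = (-20 + 756)/112 = 736/112 = 6.5714

6.5714


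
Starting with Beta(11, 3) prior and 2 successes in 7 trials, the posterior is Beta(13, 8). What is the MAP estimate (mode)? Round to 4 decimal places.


The mode of Beta(a, b) when a > 1 and b > 1 is (a-1)/(a+b-2)
= (13 - 1) / (13 + 8 - 2)
= 12 / 19
= 0.6316

0.6316


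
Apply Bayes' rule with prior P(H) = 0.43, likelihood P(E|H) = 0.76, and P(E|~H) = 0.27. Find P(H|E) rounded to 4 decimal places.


Step 1: Compute marginal P(E) = P(E|H)P(H) + P(E|~H)P(~H)
= 0.76*0.43 + 0.27*0.57 = 0.4807
Step 2: P(H|E) = P(E|H)P(H)/P(E) = 0.3268/0.4807
= 0.6798

0.6798


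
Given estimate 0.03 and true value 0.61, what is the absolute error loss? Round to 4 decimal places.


Absolute error = |estimate - true|
= |-0.58| = 0.58

0.58


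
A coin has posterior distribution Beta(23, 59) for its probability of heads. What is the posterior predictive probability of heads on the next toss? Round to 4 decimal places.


Posterior predictive = E[theta] = alpha/(alpha+beta)
= 23/82
= 0.2805

0.2805


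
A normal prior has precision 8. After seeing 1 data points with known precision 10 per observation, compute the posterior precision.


In the conjugate normal model, precisions add:
tau_posterior = tau_prior + n * tau_data
= 8 + 1*10 = 18

18


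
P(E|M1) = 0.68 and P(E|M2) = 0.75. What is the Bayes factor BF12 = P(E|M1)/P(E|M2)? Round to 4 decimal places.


Bayes factor BF12 = P(E|M1) / P(E|M2)
= 0.68 / 0.75
= 0.9067

0.9067


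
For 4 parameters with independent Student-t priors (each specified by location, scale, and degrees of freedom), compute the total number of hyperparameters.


A Student-t prior has 3 hyperparameters per parameter.
Total = 4 * 3 = 12

12


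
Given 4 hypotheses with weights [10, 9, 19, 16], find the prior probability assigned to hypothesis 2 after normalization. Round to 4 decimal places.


To normalize, divide each weight by the sum of all weights.
Sum = 54
Prior(H2) = 9/54 = 0.1667

0.1667


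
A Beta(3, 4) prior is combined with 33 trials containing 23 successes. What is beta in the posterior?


In conjugate updating:
beta_posterior = beta_prior + (n - k)
= 4 + (33 - 23)
= 4 + 10 = 14

14


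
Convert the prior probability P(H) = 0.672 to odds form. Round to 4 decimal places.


P(not H) = 1 - 0.672 = 0.328
Odds = 0.672 / 0.328 = 2.0488

2.0488


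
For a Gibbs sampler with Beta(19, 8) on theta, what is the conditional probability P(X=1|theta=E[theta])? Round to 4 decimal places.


E[theta] = 19/(19+8) = 0.7037
P(X=1|theta) = theta = 0.7037

0.7037


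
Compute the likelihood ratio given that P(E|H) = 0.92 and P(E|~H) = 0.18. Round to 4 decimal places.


LR = P(E|H) / P(E|~H)
= 0.92 / 0.18 = 5.1111

5.1111


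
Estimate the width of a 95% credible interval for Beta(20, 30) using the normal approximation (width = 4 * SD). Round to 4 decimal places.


For Beta(a,b): Var = ab/((a+b)^2(a+b+1))
Var = 0.0047, SD = 0.0686
Approximate 95% CI width = 4 * 0.0686 = 0.2744

0.2744


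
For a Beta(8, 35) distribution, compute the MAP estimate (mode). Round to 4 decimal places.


MAP = mode = (a-1)/(a+b-2)
= (8-1)/(8+35-2)
= 7/41 = 0.1707

0.1707


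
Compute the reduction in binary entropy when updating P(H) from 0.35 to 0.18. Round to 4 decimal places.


H_before = -p*log2(p) - (1-p)*log2(1-p) for p=0.35: 0.9341
H_after for p=0.18: 0.6801
Reduction = 0.9341 - 0.6801 = 0.254

0.254


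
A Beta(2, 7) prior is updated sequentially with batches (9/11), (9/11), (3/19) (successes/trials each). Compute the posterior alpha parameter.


Sequential conjugate updating is equivalent to a single batch update.
Total successes across all batches = 21
alpha_posterior = alpha_prior + total_successes = 2 + 21
= 23

23


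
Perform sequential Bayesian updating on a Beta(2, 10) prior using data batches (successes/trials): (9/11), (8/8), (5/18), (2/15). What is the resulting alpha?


Accumulate successes: 24
Posterior alpha = prior alpha + sum of successes
= 2 + 24 = 26

26


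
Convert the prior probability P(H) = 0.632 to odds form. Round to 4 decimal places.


P(not H) = 1 - 0.632 = 0.368
Odds = 0.632 / 0.368 = 1.7174

1.7174


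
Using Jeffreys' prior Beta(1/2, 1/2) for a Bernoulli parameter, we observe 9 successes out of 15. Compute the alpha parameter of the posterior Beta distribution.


Conjugate update: Beta(0.5 + k, 0.5 + n - k).
k = 9, n - k = 6
Posterior alpha = 0.5 + k = 0.5 + 9 = 9.5

9.5


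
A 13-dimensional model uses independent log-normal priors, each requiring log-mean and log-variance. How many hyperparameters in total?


Per parameter: 2 (log-mean and log-variance).
Total = 13 * 2 = 26

26


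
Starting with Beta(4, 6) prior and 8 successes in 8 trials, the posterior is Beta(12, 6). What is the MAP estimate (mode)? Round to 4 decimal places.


The mode of Beta(a, b) when a > 1 and b > 1 is (a-1)/(a+b-2)
= (12 - 1) / (12 + 6 - 2)
= 11 / 16
= 0.6875

0.6875


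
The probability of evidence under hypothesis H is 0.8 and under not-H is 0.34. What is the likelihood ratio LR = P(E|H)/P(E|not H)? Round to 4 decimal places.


LR = 0.8 / 0.34
= 2.3529

2.3529


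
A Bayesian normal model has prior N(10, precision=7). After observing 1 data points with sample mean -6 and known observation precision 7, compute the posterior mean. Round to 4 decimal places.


Posterior mean = (prior_precision * prior_mean + n * data_precision * data_mean) / (prior_precision + n * data_precision)
Numerator = 7*10 + 1*7*-6 = 28
Denominator = 7 + 1*7 = 14
Posterior mean = 2.0

2.0


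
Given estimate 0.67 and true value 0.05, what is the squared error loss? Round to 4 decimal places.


Squared error = (estimate - true)^2
Difference = 0.62
Loss = 0.62^2 = 0.3844

0.3844


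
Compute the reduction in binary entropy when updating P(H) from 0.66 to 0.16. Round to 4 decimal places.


H_before = -p*log2(p) - (1-p)*log2(1-p) for p=0.66: 0.9248
H_after for p=0.16: 0.6343
Reduction = 0.9248 - 0.6343 = 0.2905

0.2905


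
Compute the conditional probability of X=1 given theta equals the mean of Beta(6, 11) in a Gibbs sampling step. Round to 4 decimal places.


Mean of Beta(6, 11) = 0.3529
P(X=1 | theta=0.3529) = 0.3529

0.3529


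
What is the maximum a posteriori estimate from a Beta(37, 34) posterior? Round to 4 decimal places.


The MAP estimate equals the mode of the distribution.
Mode of Beta(a,b) = (a-1)/(a+b-2)
= 36/69
= 0.5217

0.5217


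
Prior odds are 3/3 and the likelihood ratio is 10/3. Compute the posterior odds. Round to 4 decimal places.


Posterior odds = prior odds * likelihood ratio
= (3/3) * (10/3)
= 30 / 9
= 3.3333

3.3333


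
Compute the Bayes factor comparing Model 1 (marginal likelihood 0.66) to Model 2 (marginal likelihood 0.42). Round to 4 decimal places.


BF12 = marginal likelihood of M1 / marginal likelihood of M2
= 0.66/0.42
= 1.5714

1.5714


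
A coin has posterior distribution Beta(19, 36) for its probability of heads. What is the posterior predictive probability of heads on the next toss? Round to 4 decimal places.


Posterior predictive = E[theta] = alpha/(alpha+beta)
= 19/55
= 0.3455

0.3455


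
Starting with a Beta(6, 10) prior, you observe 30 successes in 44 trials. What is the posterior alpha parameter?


For a Beta-Binomial conjugate model:
Posterior alpha = prior alpha + number of successes
= 6 + 30 = 36

36


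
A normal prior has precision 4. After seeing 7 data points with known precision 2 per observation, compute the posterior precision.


In the conjugate normal model, precisions add:
tau_posterior = tau_prior + n * tau_data
= 4 + 7*2 = 18

18


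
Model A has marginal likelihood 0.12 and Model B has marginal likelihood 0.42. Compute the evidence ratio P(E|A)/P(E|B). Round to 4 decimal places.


Evidence ratio = P(E|A) / P(E|B)
= 0.12 / 0.42
= 0.2857

0.2857


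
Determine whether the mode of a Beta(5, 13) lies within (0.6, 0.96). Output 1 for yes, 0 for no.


First find the mode: (a-1)/(a+b-2) = 0.25
Is 0.25 in (0.6, 0.96)? 0

0


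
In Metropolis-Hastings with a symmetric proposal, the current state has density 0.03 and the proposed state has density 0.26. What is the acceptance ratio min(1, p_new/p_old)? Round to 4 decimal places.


Ratio = p_new / p_old = 0.26 / 0.03 = 8.6667
Acceptance = min(1, 8.6667) = 1.0

1.0


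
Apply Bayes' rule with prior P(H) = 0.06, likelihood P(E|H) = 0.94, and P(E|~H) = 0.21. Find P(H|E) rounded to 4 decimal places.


Step 1: Compute marginal P(E) = P(E|H)P(H) + P(E|~H)P(~H)
= 0.94*0.06 + 0.21*0.94 = 0.2538
Step 2: P(H|E) = P(E|H)P(H)/P(E) = 0.0564/0.2538
= 0.2222

0.2222


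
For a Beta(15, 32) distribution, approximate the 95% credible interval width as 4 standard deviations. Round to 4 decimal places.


Variance of Beta(a,b) = ab / ((a+b)^2 * (a+b+1))
= 15*32 / ((47)^2 * 48)
= 0.0045
SD = sqrt(0.0045) = 0.0673
Width = 4 * SD = 0.2691

0.2691


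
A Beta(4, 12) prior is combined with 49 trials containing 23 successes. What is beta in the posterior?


In conjugate updating:
beta_posterior = beta_prior + (n - k)
= 12 + (49 - 23)
= 12 + 26 = 38

38


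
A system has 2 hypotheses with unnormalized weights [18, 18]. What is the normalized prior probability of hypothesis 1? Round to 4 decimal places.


The normalized prior is the weight divided by the total.
Total weight = 36
P(H1) = 18 / 36 = 0.5

0.5


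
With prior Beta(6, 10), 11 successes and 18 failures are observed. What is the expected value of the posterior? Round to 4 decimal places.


Posterior = Beta(17, 28)
E[theta] = alpha/(alpha+beta)
= 17/45 = 0.3778

0.3778


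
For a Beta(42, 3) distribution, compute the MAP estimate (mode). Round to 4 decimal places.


MAP = mode = (a-1)/(a+b-2)
= (42-1)/(42+3-2)
= 41/43 = 0.9535

0.9535


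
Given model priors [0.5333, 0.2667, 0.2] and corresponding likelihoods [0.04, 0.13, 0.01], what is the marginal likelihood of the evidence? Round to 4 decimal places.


P(E) = sum_i P(M_i) P(E|M_i)
= 0.0213 + 0.0347 + 0.002
= 0.058

0.058


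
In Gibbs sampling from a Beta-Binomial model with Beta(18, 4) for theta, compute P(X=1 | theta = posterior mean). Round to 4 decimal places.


Posterior mean = alpha/(alpha+beta) = 18/22 = 0.8182
P(X=1|theta=mean) = theta = 0.8182

0.8182


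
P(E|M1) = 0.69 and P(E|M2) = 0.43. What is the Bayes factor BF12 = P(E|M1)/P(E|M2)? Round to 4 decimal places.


Bayes factor BF12 = P(E|M1) / P(E|M2)
= 0.69 / 0.43
= 1.6047

1.6047


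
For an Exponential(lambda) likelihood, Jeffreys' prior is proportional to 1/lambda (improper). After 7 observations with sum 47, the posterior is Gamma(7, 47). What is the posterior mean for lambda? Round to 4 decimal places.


Posterior = Gamma(n, sum_x) = Gamma(7, 47)
Posterior mean = shape/rate = 7/47
= 0.1489

0.1489


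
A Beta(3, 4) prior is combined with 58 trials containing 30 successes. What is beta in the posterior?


In conjugate updating:
beta_posterior = beta_prior + (n - k)
= 4 + (58 - 30)
= 4 + 28 = 32

32


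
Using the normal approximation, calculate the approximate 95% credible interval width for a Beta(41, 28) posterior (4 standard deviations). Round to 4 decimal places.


Var(Beta) = 41*28/(69^2 * 70) = 0.0034
SD = 0.0587
Width ~ 4*SD = 0.2348

0.2348


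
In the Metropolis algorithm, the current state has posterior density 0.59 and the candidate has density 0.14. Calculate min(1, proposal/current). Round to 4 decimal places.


Ratio = 0.14/0.59 = 0.2373
Acceptance probability = min(1, 0.2373)
= 0.2373

0.2373


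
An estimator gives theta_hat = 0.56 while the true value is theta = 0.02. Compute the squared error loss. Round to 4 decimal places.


The squared error loss is (theta_hat - theta)^2
= (0.56 - 0.02)^2
= (0.54)^2 = 0.2916

0.2916


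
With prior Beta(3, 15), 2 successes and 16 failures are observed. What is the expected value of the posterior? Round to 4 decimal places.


Posterior = Beta(5, 31)
E[theta] = alpha/(alpha+beta)
= 5/36 = 0.1389

0.1389


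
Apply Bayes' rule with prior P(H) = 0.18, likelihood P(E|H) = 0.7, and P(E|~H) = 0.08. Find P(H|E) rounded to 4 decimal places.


Step 1: Compute marginal P(E) = P(E|H)P(H) + P(E|~H)P(~H)
= 0.7*0.18 + 0.08*0.82 = 0.1916
Step 2: P(H|E) = P(E|H)P(H)/P(E) = 0.126/0.1916
= 0.6576

0.6576


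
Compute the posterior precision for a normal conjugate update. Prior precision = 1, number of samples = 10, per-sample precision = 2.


tau_post = tau_0 + n * tau
= 1 + 10 * 2 = 21

21


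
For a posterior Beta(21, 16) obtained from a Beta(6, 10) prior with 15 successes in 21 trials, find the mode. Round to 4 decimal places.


Mode = (alpha - 1) / (alpha + beta - 2)
= 20 / 35
= 0.5714

0.5714


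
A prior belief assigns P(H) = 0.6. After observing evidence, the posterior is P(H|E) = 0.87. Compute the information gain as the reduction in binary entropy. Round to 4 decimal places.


H(prior) = -0.6*log2(0.6) - 0.4*log2(0.4)
= 0.971
H(post) = -0.87*log2(0.87) - 0.13*log2(0.13)
= 0.5574
IG = 0.971 - 0.5574 = 0.4135

0.4135


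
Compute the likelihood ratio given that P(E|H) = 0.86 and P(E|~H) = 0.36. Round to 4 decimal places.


LR = P(E|H) / P(E|~H)
= 0.86 / 0.36 = 2.3889

2.3889


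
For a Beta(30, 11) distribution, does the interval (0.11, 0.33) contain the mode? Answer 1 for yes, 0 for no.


Mode of Beta(a,b) = (a-1)/(a+b-2)
= (30-1)/(30+11-2) = 0.7436
Check: 0.11 <= 0.7436 <= 0.33?
Result: 0

0


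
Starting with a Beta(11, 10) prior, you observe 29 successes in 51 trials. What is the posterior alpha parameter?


For a Beta-Binomial conjugate model:
Posterior alpha = prior alpha + number of successes
= 11 + 29 = 40

40


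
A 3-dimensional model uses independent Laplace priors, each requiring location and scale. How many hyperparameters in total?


Per parameter: 2 (location and scale).
Total = 3 * 2 = 6

6


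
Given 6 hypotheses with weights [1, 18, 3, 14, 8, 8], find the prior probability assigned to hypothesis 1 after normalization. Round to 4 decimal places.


To normalize, divide each weight by the sum of all weights.
Sum = 52
Prior(H1) = 1/52 = 0.0192

0.0192


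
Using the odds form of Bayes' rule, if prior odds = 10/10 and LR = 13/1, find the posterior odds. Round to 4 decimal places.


Bayes' rule in odds form: posterior odds = prior odds * LR
= (10 * 13) / (10 * 1)
= 130/10 = 13.0

13.0


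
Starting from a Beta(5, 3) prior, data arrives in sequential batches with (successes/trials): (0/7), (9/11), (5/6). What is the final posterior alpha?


In sequential Bayesian updating, we sum all successes.
Total successes = 14
Final alpha = 5 + 14 = 19

19


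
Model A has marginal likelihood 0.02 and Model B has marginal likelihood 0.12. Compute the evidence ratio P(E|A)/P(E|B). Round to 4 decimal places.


Evidence ratio = P(E|A) / P(E|B)
= 0.02 / 0.12
= 0.1667

0.1667


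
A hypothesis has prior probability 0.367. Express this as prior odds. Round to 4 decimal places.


Odds = P(H) / P(not H) = 0.367 / 0.633
= 0.5798

0.5798


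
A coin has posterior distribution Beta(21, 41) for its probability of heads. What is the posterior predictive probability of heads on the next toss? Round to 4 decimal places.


Posterior predictive = E[theta] = alpha/(alpha+beta)
= 21/62
= 0.3387

0.3387


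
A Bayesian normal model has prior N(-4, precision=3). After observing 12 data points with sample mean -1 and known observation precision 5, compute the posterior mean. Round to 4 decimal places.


Posterior mean = (prior_precision * prior_mean + n * data_precision * data_mean) / (prior_precision + n * data_precision)
Numerator = 3*-4 + 12*5*-1 = -72
Denominator = 3 + 12*5 = 63
Posterior mean = -1.1429

-1.1429


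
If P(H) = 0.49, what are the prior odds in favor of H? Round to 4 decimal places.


Prior odds = P(H) / (1 - P(H))
= 0.49 / 0.51
= 0.9608

0.9608


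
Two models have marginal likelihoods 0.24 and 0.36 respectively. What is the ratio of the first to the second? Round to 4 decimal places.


Evidence ratio = 0.24 / 0.36
= 0.6667

0.6667


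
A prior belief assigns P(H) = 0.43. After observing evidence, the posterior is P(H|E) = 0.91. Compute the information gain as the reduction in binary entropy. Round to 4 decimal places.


H(prior) = -0.43*log2(0.43) - 0.57*log2(0.57)
= 0.9858
H(post) = -0.91*log2(0.91) - 0.09*log2(0.09)
= 0.4365
IG = 0.9858 - 0.4365 = 0.5493

0.5493


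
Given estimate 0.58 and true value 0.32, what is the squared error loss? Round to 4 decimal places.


Squared error = (estimate - true)^2
Difference = 0.26
Loss = 0.26^2 = 0.0676

0.0676


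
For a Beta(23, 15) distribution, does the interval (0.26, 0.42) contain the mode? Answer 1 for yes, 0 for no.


Mode of Beta(a,b) = (a-1)/(a+b-2)
= (23-1)/(23+15-2) = 0.6111
Check: 0.26 <= 0.6111 <= 0.42?
Result: 0

0


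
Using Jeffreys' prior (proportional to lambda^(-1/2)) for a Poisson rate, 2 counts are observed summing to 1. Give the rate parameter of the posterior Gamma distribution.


Conjugate update: Gamma(prior_shape + S, prior_rate + n).
Prior shape = 0.5, prior rate = 0.
Posterior rate = 0 + n = 2

2.0


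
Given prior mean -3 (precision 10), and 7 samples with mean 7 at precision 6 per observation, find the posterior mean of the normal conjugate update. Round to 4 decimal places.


The posterior mean is a precision-weighted average of prior and data.
Post. prec. = 10 + 42 = 52
Post. mean = (-30 + 294)/52 = 264/52 = 5.0769

5.0769


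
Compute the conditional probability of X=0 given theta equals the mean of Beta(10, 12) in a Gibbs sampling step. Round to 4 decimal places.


Mean of Beta(10, 12) = 0.4545
P(X=0 | theta=0.4545) = 0.5455

0.5455


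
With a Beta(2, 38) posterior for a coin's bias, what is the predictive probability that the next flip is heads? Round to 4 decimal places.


The predictive probability equals the posterior mean.
P(next = heads) = alpha / (alpha + beta)
= 2 / 40 = 0.05

0.05


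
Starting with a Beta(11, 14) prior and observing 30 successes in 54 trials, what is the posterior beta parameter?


Posterior beta = prior beta + failures
Failures = 54 - 30 = 24
beta_post = 14 + 24 = 38

38


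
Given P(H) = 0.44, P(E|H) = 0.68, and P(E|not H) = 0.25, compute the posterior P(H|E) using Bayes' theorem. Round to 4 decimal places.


By Bayes' theorem: P(H|E) = P(E|H)*P(H) / P(E)
P(E) = P(E|H)*P(H) + P(E|not H)*P(not H)
P(E) = 0.68*0.44 + 0.25*0.56 = 0.4392
P(H|E) = 0.68*0.44 / 0.4392 = 0.6812

0.6812


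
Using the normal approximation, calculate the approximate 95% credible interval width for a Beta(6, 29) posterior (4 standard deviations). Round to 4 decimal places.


Var(Beta) = 6*29/(35^2 * 36) = 0.0039
SD = 0.0628
Width ~ 4*SD = 0.2513

0.2513


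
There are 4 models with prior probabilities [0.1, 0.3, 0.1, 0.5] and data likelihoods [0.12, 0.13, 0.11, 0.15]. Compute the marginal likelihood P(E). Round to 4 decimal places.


P(E) = sum over models of P(M_i) * P(E|M_i)
= 0.1*0.12 + 0.3*0.13 + 0.1*0.11 + 0.5*0.15
= 0.137

0.137


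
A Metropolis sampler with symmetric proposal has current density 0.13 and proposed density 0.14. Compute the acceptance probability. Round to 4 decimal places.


For symmetric proposals, acceptance = min(1, pi(x*)/pi(x))
= min(1, 0.14/0.13)
= min(1, 1.0769) = 1.0

1.0


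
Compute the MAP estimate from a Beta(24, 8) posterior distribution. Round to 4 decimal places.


MAP = mode of Beta distribution
= (alpha - 1)/(alpha + beta - 2)
= (24-1)/(24+8-2)
= 23/30 = 0.7667

0.7667


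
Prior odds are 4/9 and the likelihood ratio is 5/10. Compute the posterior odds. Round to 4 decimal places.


Posterior odds = prior odds * likelihood ratio
= (4/9) * (5/10)
= 20 / 90
= 0.2222

0.2222


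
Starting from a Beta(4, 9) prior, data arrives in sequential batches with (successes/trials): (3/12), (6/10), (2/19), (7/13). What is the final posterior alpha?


In sequential Bayesian updating, we sum all successes.
Total successes = 18
Final alpha = 4 + 18 = 22

22


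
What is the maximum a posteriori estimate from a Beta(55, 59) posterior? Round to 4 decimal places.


The MAP estimate equals the mode of the distribution.
Mode of Beta(a,b) = (a-1)/(a+b-2)
= 54/112
= 0.4821

0.4821


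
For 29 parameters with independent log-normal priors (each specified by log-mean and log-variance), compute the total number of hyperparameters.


A log-normal prior has 2 hyperparameters per parameter.
Total = 29 * 2 = 58

58


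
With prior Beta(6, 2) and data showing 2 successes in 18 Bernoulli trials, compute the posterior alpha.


Conjugate update: alpha_posterior = alpha_prior + k
= 6 + 2 = 8

8


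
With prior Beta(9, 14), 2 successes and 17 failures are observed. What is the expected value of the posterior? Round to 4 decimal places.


Posterior = Beta(11, 31)
E[theta] = alpha/(alpha+beta)
= 11/42 = 0.2619

0.2619


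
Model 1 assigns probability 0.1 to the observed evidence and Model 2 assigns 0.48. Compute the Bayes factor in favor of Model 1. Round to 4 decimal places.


BF = P(data|M1) / P(data|M2)
= 0.1 / 0.48 = 0.2083

0.2083


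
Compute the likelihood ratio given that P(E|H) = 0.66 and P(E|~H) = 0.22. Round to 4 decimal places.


LR = P(E|H) / P(E|~H)
= 0.66 / 0.22 = 3.0

3.0


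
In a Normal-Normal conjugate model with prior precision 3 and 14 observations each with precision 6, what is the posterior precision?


Posterior precision = prior precision + n * observation precision
= 3 + 14 * 6
= 3 + 84 = 87

87


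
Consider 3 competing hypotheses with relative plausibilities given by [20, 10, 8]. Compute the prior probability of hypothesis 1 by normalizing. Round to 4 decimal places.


Sum of weights = 20 + 10 + 8 = 38
Normalized prior for H1 = 20 / 38
= 0.5263

0.5263


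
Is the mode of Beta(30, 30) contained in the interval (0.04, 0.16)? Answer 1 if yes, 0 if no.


Mode = (a-1)/(a+b-2) = 29/58 = 0.5
Interval: (0.04, 0.16)
Contains mode? 0

0


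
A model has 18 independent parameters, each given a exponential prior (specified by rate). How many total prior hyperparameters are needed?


Each exponential prior needs 1 hyperparameter (rate).
Total = 1 * 18 = 18

18


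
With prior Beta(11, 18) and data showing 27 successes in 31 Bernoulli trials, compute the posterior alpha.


Conjugate update: alpha_posterior = alpha_prior + k
= 11 + 27 = 38

38


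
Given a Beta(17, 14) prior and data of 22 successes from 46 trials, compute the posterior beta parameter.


Number of failures = 46 - 22 = 24
Posterior beta = 14 + 24 = 38

38


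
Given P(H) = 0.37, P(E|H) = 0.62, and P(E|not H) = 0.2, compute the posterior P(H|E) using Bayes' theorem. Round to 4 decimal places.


By Bayes' theorem: P(H|E) = P(E|H)*P(H) / P(E)
P(E) = P(E|H)*P(H) + P(E|not H)*P(not H)
P(E) = 0.62*0.37 + 0.2*0.63 = 0.3554
P(H|E) = 0.62*0.37 / 0.3554 = 0.6455

0.6455


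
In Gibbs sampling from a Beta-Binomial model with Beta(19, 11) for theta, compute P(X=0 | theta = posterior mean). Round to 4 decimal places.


Posterior mean = alpha/(alpha+beta) = 19/30 = 0.6333
P(X=0|theta=mean) = 1 - theta = 0.3667

0.3667


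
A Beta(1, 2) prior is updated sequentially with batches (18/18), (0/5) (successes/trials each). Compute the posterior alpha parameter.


Sequential conjugate updating is equivalent to a single batch update.
Total successes across all batches = 18
alpha_posterior = alpha_prior + total_successes = 1 + 18
= 19

19


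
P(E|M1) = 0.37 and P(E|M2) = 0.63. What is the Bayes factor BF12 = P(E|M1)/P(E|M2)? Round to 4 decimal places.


Bayes factor BF12 = P(E|M1) / P(E|M2)
= 0.37 / 0.63
= 0.5873

0.5873


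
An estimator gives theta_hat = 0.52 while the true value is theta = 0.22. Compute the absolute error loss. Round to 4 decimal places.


The absolute error loss is |theta_hat - theta|
= |0.52 - 0.22|
= 0.3

0.3


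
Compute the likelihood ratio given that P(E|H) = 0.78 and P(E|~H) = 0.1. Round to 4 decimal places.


LR = P(E|H) / P(E|~H)
= 0.78 / 0.1 = 7.8

7.8


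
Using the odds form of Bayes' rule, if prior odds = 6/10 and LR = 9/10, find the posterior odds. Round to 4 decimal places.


Bayes' rule in odds form: posterior odds = prior odds * LR
= (6 * 9) / (10 * 10)
= 54/100 = 0.54

0.54


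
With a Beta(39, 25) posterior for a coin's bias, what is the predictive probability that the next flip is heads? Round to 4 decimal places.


The predictive probability equals the posterior mean.
P(next = heads) = alpha / (alpha + beta)
= 39 / 64 = 0.6094

0.6094


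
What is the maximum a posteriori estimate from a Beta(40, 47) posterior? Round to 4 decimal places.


The MAP estimate equals the mode of the distribution.
Mode of Beta(a,b) = (a-1)/(a+b-2)
= 39/85
= 0.4588

0.4588


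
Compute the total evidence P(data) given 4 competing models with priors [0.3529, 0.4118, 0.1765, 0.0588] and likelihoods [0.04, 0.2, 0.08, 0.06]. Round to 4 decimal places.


Marginal likelihood = sum P(model_i) * P(data|model_i)
Model 1: 0.3529 * 0.04 = 0.0141
Model 2: 0.4118 * 0.2 = 0.0824
Model 3: 0.1765 * 0.08 = 0.0141
Model 4: 0.0588 * 0.06 = 0.0035
Total = 0.1141

0.1141


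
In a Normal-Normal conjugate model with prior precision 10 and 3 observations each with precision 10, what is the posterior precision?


Posterior precision = prior precision + n * observation precision
= 10 + 3 * 10
= 10 + 30 = 40

40


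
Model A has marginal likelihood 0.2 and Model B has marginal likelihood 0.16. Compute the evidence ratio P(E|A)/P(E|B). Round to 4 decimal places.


Evidence ratio = P(E|A) / P(E|B)
= 0.2 / 0.16
= 1.25

1.25


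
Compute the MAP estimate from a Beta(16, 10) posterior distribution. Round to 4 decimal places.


MAP = mode of Beta distribution
= (alpha - 1)/(alpha + beta - 2)
= (16-1)/(16+10-2)
= 15/24 = 0.625

0.625


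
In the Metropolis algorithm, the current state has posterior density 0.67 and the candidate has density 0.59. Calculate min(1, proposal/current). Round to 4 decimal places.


Ratio = 0.59/0.67 = 0.8806
Acceptance probability = min(1, 0.8806)
= 0.8806

0.8806


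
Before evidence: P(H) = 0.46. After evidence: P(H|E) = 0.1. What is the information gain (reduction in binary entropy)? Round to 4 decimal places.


Prior entropy = 0.9954
Posterior entropy = 0.469
Information gain = 0.9954 - 0.469 = 0.5264

0.5264


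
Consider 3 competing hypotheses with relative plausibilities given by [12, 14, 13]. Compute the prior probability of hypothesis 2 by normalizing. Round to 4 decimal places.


Sum of weights = 12 + 14 + 13 = 39
Normalized prior for H2 = 14 / 39
= 0.359

0.359


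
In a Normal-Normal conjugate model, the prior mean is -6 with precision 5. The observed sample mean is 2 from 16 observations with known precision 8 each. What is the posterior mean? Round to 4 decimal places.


Posterior precision = tau0 + n*tau = 5 + 16*8 = 133
Posterior mean = (tau0*mu0 + n*tau*xbar) / posterior_precision
= (5*-6 + 16*8*2) / 133
= 226 / 133 = 1.6992

1.6992


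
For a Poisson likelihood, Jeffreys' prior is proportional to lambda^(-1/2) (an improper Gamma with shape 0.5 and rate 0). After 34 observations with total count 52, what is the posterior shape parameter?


Jeffreys' prior for Poisson is proportional to lambda^(-1/2).
Posterior is Gamma(0.5 + S, 0 + n) = Gamma(0.5 + 52, 34).
Posterior shape = 0.5 + S = 0.5 + 52 = 52.5

52.5


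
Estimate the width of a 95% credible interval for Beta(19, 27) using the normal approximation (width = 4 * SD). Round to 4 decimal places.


For Beta(a,b): Var = ab/((a+b)^2(a+b+1))
Var = 0.0052, SD = 0.0718
Approximate 95% CI width = 4 * 0.0718 = 0.2873

0.2873


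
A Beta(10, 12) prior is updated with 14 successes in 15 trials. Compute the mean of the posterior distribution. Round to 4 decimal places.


After update: Beta(24, 13)
Mean = 24 / (24 + 13) = 24 / 37
= 0.6486

0.6486


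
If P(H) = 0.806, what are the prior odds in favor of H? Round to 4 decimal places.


Prior odds = P(H) / (1 - P(H))
= 0.806 / 0.194
= 4.1546

4.1546


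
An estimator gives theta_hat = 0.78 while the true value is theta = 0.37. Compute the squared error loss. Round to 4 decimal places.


The squared error loss is (theta_hat - theta)^2
= (0.78 - 0.37)^2
= (0.41)^2 = 0.1681

0.1681


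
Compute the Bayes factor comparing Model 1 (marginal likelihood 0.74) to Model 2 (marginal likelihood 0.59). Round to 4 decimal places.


BF12 = marginal likelihood of M1 / marginal likelihood of M2
= 0.74/0.59
= 1.2542

1.2542


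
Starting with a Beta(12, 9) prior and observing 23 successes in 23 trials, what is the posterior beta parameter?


Posterior beta = prior beta + failures
Failures = 23 - 23 = 0
beta_post = 9 + 0 = 9

9


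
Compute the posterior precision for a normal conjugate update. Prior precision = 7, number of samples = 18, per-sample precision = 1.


tau_post = tau_0 + n * tau
= 7 + 18 * 1 = 25

25


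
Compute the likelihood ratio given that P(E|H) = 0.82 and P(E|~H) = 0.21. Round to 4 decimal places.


LR = P(E|H) / P(E|~H)
= 0.82 / 0.21 = 3.9048

3.9048


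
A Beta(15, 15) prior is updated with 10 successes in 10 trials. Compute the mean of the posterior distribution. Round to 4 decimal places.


After update: Beta(25, 15)
Mean = 25 / (25 + 15) = 25 / 40
= 0.625

0.625


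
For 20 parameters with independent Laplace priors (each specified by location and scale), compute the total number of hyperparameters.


A Laplace prior has 2 hyperparameters per parameter.
Total = 20 * 2 = 40

40


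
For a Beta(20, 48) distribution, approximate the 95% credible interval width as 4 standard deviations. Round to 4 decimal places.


Variance of Beta(a,b) = ab / ((a+b)^2 * (a+b+1))
= 20*48 / ((68)^2 * 69)
= 0.003
SD = sqrt(0.003) = 0.0549
Width = 4 * SD = 0.2194

0.2194


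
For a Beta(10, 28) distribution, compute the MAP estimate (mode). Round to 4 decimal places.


MAP = mode = (a-1)/(a+b-2)
= (10-1)/(10+28-2)
= 9/36 = 0.25

0.25


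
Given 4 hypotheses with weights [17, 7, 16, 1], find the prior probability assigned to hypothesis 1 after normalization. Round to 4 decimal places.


To normalize, divide each weight by the sum of all weights.
Sum = 41
Prior(H1) = 17/41 = 0.4146

0.4146


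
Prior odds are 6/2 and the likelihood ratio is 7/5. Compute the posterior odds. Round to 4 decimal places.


Posterior odds = prior odds * likelihood ratio
= (6/2) * (7/5)
= 42 / 10
= 4.2

4.2


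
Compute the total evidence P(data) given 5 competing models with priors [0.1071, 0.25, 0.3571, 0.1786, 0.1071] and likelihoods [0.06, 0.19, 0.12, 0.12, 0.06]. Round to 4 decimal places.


Marginal likelihood = sum P(model_i) * P(data|model_i)
Model 1: 0.1071 * 0.06 = 0.0064
Model 2: 0.25 * 0.19 = 0.0475
Model 3: 0.3571 * 0.12 = 0.0429
Model 4: 0.1786 * 0.12 = 0.0214
Model 5: 0.1071 * 0.06 = 0.0064
Total = 0.1246

0.1246


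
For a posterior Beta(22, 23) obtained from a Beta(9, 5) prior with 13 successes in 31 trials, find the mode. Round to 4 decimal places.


Mode = (alpha - 1) / (alpha + beta - 2)
= 21 / 43
= 0.4884

0.4884


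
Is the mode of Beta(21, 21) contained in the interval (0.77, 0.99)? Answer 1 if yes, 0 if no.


Mode = (a-1)/(a+b-2) = 20/40 = 0.5
Interval: (0.77, 0.99)
Contains mode? 0

0


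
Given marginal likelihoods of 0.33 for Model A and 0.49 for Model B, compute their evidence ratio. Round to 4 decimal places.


Ratio = ML(A) / ML(B) = 0.33/0.49
= 0.6735

0.6735


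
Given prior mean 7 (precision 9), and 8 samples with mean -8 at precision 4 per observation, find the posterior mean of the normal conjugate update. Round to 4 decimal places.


The posterior mean is a precision-weighted average of prior and data.
Post. prec. = 9 + 32 = 41
Post. mean = (63 + -256)/41 = -193/41 = -4.7073

-4.7073


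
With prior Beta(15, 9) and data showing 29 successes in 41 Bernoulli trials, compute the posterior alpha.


Conjugate update: alpha_posterior = alpha_prior + k
= 15 + 29 = 44

44


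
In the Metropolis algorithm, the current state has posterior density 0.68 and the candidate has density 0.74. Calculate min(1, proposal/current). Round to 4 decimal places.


Ratio = 0.74/0.68 = 1.0882
Acceptance probability = min(1, 1.0882)
= 1.0

1.0


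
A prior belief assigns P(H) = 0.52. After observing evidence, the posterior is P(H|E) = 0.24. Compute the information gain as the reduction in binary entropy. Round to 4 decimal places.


H(prior) = -0.52*log2(0.52) - 0.48*log2(0.48)
= 0.9988
H(post) = -0.24*log2(0.24) - 0.76*log2(0.76)
= 0.795
IG = 0.9988 - 0.795 = 0.2038

0.2038


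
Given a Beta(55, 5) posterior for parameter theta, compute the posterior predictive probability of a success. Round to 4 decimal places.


For a Beta-Bernoulli model, the predictive probability is the mean:
P(success) = 55/(55+5) = 55/60 = 0.9167

0.9167
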